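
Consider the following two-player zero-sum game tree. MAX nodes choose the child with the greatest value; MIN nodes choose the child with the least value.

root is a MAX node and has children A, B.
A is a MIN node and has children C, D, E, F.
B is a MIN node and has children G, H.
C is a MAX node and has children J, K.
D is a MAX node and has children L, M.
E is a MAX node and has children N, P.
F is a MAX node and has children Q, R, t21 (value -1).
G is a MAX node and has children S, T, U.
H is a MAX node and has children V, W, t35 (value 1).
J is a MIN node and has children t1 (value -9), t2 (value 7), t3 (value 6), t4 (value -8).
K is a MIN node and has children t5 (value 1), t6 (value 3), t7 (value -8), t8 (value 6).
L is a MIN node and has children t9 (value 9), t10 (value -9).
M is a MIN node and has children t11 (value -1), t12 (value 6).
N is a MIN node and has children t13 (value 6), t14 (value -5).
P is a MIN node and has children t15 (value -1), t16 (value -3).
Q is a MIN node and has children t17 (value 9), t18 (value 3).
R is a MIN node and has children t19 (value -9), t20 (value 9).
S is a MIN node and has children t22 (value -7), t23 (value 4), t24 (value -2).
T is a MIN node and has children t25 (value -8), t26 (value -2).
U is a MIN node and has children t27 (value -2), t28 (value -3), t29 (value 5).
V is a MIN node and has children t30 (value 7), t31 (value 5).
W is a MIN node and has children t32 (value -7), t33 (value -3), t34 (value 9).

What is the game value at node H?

V (MIN): min(7, 5) = 5
W (MIN): min(-7, -3, 9) = -7
H (MAX): max(5, -7, 1) = 5

5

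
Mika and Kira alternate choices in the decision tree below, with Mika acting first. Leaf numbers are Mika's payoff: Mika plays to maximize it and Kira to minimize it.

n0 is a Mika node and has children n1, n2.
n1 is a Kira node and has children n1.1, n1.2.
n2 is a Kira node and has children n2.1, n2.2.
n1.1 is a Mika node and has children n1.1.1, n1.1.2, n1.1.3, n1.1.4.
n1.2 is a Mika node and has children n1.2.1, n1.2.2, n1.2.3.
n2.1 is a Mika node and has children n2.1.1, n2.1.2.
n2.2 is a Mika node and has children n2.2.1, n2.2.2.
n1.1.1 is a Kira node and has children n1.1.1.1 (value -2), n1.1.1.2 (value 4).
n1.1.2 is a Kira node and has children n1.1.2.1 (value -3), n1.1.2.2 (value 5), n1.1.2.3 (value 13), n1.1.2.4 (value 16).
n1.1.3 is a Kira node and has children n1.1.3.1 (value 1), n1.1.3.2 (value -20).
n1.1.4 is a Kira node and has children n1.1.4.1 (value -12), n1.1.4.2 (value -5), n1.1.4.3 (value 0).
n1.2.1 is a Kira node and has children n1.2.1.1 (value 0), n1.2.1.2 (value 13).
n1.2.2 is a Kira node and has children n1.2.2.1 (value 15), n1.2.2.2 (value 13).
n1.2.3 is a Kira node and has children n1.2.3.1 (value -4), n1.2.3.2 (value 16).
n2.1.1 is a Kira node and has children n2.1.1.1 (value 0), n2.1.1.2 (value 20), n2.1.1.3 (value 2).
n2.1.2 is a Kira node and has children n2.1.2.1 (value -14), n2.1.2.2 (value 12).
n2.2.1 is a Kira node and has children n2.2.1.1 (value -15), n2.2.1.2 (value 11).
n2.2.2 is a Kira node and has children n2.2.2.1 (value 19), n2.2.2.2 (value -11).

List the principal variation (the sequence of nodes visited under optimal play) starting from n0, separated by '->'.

n1.1.1 (Kira): min(-2, 4) = -2
n1.1.2 (Kira): min(-3, 5, 13, 16) = -3
n1.1.3 (Kira): min(1, -20) = -20
n1.1.4 (Kira): min(-12, -5, 0) = -12
n1.1 (Mika): max(-2, -3, -20, -12) = -2
n1.2.1 (Kira): min(0, 13) = 0
n1.2.2 (Kira): min(15, 13) = 13
n1.2.3 (Kira): min(-4, 16) = -4
n1.2 (Mika): max(0, 13, -4) = 13
n1 (Kira): min(-2, 13) = -2
n2.1.1 (Kira): min(0, 20, 2) = 0
n2.1.2 (Kira): min(-14, 12) = -14
n2.1 (Mika): max(0, -14) = 0
n2.2.1 (Kira): min(-15, 11) = -15
n2.2.2 (Kira): min(19, -11) = -11
n2.2 (Mika): max(-15, -11) = -11
n2 (Kira): min(0, -11) = -11
n0 (Mika): max(-2, -11) = -2
At n0, Mika picks n1 (highest: -2).
At n1, Kira picks n1.1 (lowest: -2).
At n1.1, Mika picks n1.1.1 (highest: -2).
At n1.1.1, Kira picks n1.1.1.1 (lowest: -2).
Terminal value -2.

n0 -> n1 -> n1.1 -> n1.1.1 -> n1.1.1.1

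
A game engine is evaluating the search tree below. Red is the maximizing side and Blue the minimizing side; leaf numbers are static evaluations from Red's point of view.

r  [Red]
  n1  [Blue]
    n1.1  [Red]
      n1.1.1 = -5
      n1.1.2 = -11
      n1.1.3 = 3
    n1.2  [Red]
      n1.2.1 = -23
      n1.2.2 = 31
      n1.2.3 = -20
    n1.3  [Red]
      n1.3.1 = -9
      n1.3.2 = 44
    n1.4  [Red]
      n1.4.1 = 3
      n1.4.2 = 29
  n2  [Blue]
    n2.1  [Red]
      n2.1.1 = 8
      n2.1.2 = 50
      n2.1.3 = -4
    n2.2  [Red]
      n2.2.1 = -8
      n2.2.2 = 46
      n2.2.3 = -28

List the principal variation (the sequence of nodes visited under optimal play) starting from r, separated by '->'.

r -> n2 -> n2.2 -> n2.2.2

n1.1 (Red): max(-5, -11, 3) = 3
n1.2 (Red): max(-23, 31, -20) = 31
n1.3 (Red): max(-9, 44) = 44
n1.4 (Red): max(3, 29) = 29
n1 (Blue): min(3, 31, 44, 29) = 3
n2.1 (Red): max(8, 50, -4) = 50
n2.2 (Red): max(-8, 46, -28) = 46
n2 (Blue): min(50, 46) = 46
r (Red): max(3, 46) = 46
At r, Red picks n2 (highest: 46).
At n2, Blue picks n2.2 (lowest: 46).
At n2.2, Red picks n2.2.2 (highest: 46).
Terminal value 46.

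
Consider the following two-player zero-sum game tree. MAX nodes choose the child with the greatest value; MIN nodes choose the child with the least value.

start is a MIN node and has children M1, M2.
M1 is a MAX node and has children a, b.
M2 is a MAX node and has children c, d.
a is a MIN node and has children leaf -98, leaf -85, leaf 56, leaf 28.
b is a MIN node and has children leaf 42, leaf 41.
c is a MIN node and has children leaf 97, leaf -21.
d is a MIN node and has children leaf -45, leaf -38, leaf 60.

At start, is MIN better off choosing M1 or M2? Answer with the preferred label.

a (MIN): min(-98, -85, 56, 28) = -98
b (MIN): min(42, 41) = 41
M1 (MAX): max(-98, 41) = 41
c (MIN): min(97, -21) = -21
d (MIN): min(-45, -38, 60) = -45
M2 (MAX): max(-21, -45) = -21
MIN prefers the lower value; M1=41, M2=-21. M2 is better since -21 < 41.

M2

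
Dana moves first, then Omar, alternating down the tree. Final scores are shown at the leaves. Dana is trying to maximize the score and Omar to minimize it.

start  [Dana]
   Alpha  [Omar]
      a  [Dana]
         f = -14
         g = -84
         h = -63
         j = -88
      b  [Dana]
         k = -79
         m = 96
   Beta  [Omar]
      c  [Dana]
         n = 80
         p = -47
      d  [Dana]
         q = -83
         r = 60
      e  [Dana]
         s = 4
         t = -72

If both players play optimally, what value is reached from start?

4

a (Dana): max(-14, -84, -63, -88) = -14
b (Dana): max(-79, 96) = 96
Alpha (Omar): min(-14, 96) = -14
c (Dana): max(80, -47) = 80
d (Dana): max(-83, 60) = 60
e (Dana): max(4, -72) = 4
Beta (Omar): min(80, 60, 4) = 4
start (Dana): max(-14, 4) = 4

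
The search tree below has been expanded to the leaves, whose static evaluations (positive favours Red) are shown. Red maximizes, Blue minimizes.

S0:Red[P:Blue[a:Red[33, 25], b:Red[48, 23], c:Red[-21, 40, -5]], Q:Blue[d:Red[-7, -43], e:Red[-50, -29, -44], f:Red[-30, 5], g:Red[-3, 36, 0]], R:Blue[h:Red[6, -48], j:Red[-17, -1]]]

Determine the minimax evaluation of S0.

a (Red): max(33, 25) = 33
b (Red): max(48, 23) = 48
c (Red): max(-21, 40, -5) = 40
P (Blue): min(33, 48, 40) = 33
d (Red): max(-7, -43) = -7
e (Red): max(-50, -29, -44) = -29
f (Red): max(-30, 5) = 5
g (Red): max(-3, 36, 0) = 36
Q (Blue): min(-7, -29, 5, 36) = -29
h (Red): max(6, -48) = 6
j (Red): max(-17, -1) = -1
R (Blue): min(6, -1) = -1
S0 (Red): max(33, -29, -1) = 33

33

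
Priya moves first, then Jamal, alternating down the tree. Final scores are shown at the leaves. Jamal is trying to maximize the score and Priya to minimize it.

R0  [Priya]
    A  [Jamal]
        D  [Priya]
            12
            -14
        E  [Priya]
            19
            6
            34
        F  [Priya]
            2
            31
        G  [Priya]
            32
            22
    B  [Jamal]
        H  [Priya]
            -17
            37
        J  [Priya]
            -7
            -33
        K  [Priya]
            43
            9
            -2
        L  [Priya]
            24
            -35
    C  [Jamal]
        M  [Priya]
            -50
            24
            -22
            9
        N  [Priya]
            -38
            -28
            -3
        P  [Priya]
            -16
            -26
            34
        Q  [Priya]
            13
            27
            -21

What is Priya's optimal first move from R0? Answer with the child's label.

D (Priya): min(12, -14) = -14
E (Priya): min(19, 6, 34) = 6
F (Priya): min(2, 31) = 2
G (Priya): min(32, 22) = 22
A (Jamal): max(-14, 6, 2, 22) = 22
H (Priya): min(-17, 37) = -17
J (Priya): min(-7, -33) = -33
K (Priya): min(43, 9, -2) = -2
L (Priya): min(24, -35) = -35
B (Jamal): max(-17, -33, -2, -35) = -2
M (Priya): min(-50, 24, -22, 9) = -50
N (Priya): min(-38, -28, -3) = -38
P (Priya): min(-16, -26, 34) = -26
Q (Priya): min(13, 27, -21) = -21
C (Jamal): max(-50, -38, -26, -21) = -21
R0 (Priya): min(22, -2, -21) = -21
Priya at R0 wants the lowest of {A=22, B=-2, C=-21}, so chooses C.

C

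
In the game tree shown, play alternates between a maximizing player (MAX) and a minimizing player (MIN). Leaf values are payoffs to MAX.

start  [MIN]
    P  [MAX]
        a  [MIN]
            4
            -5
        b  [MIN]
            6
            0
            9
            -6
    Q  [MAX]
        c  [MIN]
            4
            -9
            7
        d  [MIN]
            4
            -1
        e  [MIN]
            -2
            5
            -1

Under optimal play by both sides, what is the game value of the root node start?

a (MIN): min(4, -5) = -5
b (MIN): min(6, 0, 9, -6) = -6
P (MAX): max(-5, -6) = -5
c (MIN): min(4, -9, 7) = -9
d (MIN): min(4, -1) = -1
e (MIN): min(-2, 5, -1) = -2
Q (MAX): max(-9, -1, -2) = -1
start (MIN): min(-5, -1) = -5

-5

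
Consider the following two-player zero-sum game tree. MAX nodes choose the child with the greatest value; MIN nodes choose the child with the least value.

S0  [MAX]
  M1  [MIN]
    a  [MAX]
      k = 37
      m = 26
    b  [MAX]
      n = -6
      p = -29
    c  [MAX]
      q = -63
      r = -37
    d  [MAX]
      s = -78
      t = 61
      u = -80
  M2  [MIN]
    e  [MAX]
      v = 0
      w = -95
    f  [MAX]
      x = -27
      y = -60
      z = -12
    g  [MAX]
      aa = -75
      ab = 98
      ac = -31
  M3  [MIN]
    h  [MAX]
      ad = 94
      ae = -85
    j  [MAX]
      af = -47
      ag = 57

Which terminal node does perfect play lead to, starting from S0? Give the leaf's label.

a (MAX): max(37, 26) = 37
b (MAX): max(-6, -29) = -6
c (MAX): max(-63, -37) = -37
d (MAX): max(-78, 61, -80) = 61
M1 (MIN): min(37, -6, -37, 61) = -37
e (MAX): max(0, -95) = 0
f (MAX): max(-27, -60, -12) = -12
g (MAX): max(-75, 98, -31) = 98
M2 (MIN): min(0, -12, 98) = -12
h (MAX): max(94, -85) = 94
j (MAX): max(-47, 57) = 57
M3 (MIN): min(94, 57) = 57
S0 (MAX): max(-37, -12, 57) = 57
At S0, MAX picks M3 (highest: 57).
At M3, MIN picks j (lowest: 57).
At j, MAX picks ag (highest: 57).
Terminal value 57.

ag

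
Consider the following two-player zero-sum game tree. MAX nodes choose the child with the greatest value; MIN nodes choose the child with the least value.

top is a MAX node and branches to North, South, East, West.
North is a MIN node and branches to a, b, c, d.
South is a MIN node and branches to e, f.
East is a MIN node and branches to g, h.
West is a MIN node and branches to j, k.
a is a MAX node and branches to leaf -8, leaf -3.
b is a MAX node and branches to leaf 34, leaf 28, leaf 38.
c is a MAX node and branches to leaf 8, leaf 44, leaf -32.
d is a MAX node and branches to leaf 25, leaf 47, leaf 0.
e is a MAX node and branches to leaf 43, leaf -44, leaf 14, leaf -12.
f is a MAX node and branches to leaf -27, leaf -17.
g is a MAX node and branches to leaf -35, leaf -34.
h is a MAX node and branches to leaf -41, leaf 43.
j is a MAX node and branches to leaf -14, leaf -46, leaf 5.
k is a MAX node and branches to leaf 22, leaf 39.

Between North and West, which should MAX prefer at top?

a (MAX): max(-8, -3) = -3
b (MAX): max(34, 28, 38) = 38
c (MAX): max(8, 44, -32) = 44
d (MAX): max(25, 47, 0) = 47
North (MIN): min(-3, 38, 44, 47) = -3
j (MAX): max(-14, -46, 5) = 5
k (MAX): max(22, 39) = 39
West (MIN): min(5, 39) = 5
MAX prefers the higher value; North=-3, West=5. West is better since 5 > -3.

West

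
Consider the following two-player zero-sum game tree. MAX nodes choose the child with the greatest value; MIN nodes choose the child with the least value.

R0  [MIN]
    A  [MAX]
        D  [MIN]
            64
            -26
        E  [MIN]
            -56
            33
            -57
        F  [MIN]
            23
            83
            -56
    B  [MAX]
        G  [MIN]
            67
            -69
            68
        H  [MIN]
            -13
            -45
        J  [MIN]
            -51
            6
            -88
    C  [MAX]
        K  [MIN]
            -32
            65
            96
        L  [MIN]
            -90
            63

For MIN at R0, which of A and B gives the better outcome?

B

D (MIN): min(64, -26) = -26
E (MIN): min(-56, 33, -57) = -57
F (MIN): min(23, 83, -56) = -56
A (MAX): max(-26, -57, -56) = -26
G (MIN): min(67, -69, 68) = -69
H (MIN): min(-13, -45) = -45
J (MIN): min(-51, 6, -88) = -88
B (MAX): max(-69, -45, -88) = -45
MIN prefers the lower value; A=-26, B=-45. B is better since -45 < -26.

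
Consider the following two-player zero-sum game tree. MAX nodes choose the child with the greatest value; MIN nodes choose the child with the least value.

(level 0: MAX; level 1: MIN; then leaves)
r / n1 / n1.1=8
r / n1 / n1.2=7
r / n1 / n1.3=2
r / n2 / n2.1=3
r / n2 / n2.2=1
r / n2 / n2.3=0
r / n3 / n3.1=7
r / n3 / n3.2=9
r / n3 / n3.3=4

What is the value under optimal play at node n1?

n1 (MIN): min(8, 7, 2) = 2

2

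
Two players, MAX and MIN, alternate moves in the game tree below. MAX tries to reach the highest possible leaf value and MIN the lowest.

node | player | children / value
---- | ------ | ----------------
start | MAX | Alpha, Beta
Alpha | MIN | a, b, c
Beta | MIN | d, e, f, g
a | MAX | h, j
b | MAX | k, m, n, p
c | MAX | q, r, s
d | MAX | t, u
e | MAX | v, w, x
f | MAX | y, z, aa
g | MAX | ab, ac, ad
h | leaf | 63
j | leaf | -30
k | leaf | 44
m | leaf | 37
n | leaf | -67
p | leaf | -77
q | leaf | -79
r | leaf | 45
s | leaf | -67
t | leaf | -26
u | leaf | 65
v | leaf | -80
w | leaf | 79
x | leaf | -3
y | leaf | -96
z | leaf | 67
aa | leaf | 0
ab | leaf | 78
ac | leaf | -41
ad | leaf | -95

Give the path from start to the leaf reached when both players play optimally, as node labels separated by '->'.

a (MAX): max(63, -30) = 63
b (MAX): max(44, 37, -67, -77) = 44
c (MAX): max(-79, 45, -67) = 45
Alpha (MIN): min(63, 44, 45) = 44
d (MAX): max(-26, 65) = 65
e (MAX): max(-80, 79, -3) = 79
f (MAX): max(-96, 67, 0) = 67
g (MAX): max(78, -41, -95) = 78
Beta (MIN): min(65, 79, 67, 78) = 65
start (MAX): max(44, 65) = 65
At start, MAX picks Beta (highest: 65).
At Beta, MIN picks d (lowest: 65).
At d, MAX picks u (highest: 65).
Terminal value 65.

start -> Beta -> d -> u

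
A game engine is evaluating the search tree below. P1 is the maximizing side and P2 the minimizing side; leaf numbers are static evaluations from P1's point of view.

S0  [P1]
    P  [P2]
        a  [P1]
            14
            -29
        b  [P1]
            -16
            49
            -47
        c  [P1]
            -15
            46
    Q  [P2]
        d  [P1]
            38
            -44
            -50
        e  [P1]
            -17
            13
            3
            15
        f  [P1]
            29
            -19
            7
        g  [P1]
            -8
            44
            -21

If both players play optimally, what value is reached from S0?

a (P1): max(14, -29) = 14
b (P1): max(-16, 49, -47) = 49
c (P1): max(-15, 46) = 46
P (P2): min(14, 49, 46) = 14
d (P1): max(38, -44, -50) = 38
e (P1): max(-17, 13, 3, 15) = 15
f (P1): max(29, -19, 7) = 29
g (P1): max(-8, 44, -21) = 44
Q (P2): min(38, 15, 29, 44) = 15
S0 (P1): max(14, 15) = 15

15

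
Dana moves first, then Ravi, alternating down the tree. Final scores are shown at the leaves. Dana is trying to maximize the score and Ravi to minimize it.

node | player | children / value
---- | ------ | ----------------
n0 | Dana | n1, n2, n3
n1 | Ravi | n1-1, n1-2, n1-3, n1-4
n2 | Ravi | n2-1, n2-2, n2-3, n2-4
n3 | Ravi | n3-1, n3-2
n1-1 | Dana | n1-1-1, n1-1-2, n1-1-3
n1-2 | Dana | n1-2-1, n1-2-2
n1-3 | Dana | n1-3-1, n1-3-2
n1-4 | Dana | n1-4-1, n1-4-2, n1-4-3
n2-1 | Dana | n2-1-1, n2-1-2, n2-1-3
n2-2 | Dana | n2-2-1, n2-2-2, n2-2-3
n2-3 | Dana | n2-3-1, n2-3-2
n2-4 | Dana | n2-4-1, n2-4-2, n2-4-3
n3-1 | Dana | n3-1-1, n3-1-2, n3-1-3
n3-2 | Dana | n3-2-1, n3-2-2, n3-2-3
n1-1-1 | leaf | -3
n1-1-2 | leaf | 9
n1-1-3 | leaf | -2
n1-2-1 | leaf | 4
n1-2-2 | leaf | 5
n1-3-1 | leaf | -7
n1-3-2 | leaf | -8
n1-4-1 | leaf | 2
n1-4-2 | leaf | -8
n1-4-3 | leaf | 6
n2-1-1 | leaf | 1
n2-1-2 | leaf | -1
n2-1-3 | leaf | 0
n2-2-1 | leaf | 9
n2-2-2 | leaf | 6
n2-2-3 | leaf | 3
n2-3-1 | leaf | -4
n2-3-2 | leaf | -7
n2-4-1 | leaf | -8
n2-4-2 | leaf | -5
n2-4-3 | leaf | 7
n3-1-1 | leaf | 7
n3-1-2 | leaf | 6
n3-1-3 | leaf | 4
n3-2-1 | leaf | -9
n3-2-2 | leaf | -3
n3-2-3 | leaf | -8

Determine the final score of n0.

n1-1 (Dana): max(-3, 9, -2) = 9
n1-2 (Dana): max(4, 5) = 5
n1-3 (Dana): max(-7, -8) = -7
n1-4 (Dana): max(2, -8, 6) = 6
n1 (Ravi): min(9, 5, -7, 6) = -7
n2-1 (Dana): max(1, -1, 0) = 1
n2-2 (Dana): max(9, 6, 3) = 9
n2-3 (Dana): max(-4, -7) = -4
n2-4 (Dana): max(-8, -5, 7) = 7
n2 (Ravi): min(1, 9, -4, 7) = -4
n3-1 (Dana): max(7, 6, 4) = 7
n3-2 (Dana): max(-9, -3, -8) = -3
n3 (Ravi): min(7, -3) = -3
n0 (Dana): max(-7, -4, -3) = -3

-3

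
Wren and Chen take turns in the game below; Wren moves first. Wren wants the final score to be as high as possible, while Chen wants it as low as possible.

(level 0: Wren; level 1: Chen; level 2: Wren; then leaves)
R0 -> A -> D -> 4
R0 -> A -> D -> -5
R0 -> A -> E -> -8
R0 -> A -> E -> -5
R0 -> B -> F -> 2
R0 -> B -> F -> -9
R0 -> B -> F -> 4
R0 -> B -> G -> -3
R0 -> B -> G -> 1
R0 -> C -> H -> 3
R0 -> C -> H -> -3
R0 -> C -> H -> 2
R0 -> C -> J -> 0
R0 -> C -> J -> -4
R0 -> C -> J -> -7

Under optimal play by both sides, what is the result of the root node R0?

D (Wren): max(4, -5) = 4
E (Wren): max(-8, -5) = -5
A (Chen): min(4, -5) = -5
F (Wren): max(2, -9, 4) = 4
G (Wren): max(-3, 1) = 1
B (Chen): min(4, 1) = 1
H (Wren): max(3, -3, 2) = 3
J (Wren): max(0, -4, -7) = 0
C (Chen): min(3, 0) = 0
R0 (Wren): max(-5, 1, 0) = 1

1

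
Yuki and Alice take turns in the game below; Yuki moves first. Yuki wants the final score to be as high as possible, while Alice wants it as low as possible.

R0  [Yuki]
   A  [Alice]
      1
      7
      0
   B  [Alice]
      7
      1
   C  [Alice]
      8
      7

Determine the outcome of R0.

7

A (Alice): min(1, 7, 0) = 0
B (Alice): min(7, 1) = 1
C (Alice): min(8, 7) = 7
R0 (Yuki): max(0, 1, 7) = 7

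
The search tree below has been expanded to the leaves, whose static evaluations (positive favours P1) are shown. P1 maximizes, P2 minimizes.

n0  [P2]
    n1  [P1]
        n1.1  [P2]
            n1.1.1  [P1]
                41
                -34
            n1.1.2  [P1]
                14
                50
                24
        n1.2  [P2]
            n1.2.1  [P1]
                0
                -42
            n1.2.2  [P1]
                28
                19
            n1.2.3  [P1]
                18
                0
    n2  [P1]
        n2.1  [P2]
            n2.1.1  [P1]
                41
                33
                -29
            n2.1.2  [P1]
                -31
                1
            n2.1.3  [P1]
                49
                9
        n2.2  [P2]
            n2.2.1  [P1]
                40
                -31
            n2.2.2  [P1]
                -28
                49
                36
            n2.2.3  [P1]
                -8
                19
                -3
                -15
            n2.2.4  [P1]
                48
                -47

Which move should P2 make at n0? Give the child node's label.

n1.1.1 (P1): max(41, -34) = 41
n1.1.2 (P1): max(14, 50, 24) = 50
n1.1 (P2): min(41, 50) = 41
n1.2.1 (P1): max(0, -42) = 0
n1.2.2 (P1): max(28, 19) = 28
n1.2.3 (P1): max(18, 0) = 18
n1.2 (P2): min(0, 28, 18) = 0
n1 (P1): max(41, 0) = 41
n2.1.1 (P1): max(41, 33, -29) = 41
n2.1.2 (P1): max(-31, 1) = 1
n2.1.3 (P1): max(49, 9) = 49
n2.1 (P2): min(41, 1, 49) = 1
n2.2.1 (P1): max(40, -31) = 40
n2.2.2 (P1): max(-28, 49, 36) = 49
n2.2.3 (P1): max(-8, 19, -3, -15) = 19
n2.2.4 (P1): max(48, -47) = 48
n2.2 (P2): min(40, 49, 19, 48) = 19
n2 (P1): max(1, 19) = 19
n0 (P2): min(41, 19) = 19
P2 at n0 wants the lowest of {n1=41, n2=19}, so chooses n2.

n2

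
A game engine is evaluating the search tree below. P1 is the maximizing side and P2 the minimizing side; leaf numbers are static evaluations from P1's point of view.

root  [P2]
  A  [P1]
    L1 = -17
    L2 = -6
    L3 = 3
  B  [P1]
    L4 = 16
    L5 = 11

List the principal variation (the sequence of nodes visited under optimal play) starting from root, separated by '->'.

A (P1): max(-17, -6, 3) = 3
B (P1): max(16, 11) = 16
root (P2): min(3, 16) = 3
At root, P2 picks A (lowest: 3).
At A, P1 picks L3 (highest: 3).
Terminal value 3.

root -> A -> L3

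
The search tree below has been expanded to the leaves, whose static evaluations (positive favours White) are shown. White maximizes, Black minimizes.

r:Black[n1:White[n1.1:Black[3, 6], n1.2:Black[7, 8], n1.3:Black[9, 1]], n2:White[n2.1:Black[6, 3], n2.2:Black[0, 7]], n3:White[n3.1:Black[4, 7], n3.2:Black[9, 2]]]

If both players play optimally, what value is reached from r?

3

n1.1 (Black): min(3, 6) = 3
n1.2 (Black): min(7, 8) = 7
n1.3 (Black): min(9, 1) = 1
n1 (White): max(3, 7, 1) = 7
n2.1 (Black): min(6, 3) = 3
n2.2 (Black): min(0, 7) = 0
n2 (White): max(3, 0) = 3
n3.1 (Black): min(4, 7) = 4
n3.2 (Black): min(9, 2) = 2
n3 (White): max(4, 2) = 4
r (Black): min(7, 3, 4) = 3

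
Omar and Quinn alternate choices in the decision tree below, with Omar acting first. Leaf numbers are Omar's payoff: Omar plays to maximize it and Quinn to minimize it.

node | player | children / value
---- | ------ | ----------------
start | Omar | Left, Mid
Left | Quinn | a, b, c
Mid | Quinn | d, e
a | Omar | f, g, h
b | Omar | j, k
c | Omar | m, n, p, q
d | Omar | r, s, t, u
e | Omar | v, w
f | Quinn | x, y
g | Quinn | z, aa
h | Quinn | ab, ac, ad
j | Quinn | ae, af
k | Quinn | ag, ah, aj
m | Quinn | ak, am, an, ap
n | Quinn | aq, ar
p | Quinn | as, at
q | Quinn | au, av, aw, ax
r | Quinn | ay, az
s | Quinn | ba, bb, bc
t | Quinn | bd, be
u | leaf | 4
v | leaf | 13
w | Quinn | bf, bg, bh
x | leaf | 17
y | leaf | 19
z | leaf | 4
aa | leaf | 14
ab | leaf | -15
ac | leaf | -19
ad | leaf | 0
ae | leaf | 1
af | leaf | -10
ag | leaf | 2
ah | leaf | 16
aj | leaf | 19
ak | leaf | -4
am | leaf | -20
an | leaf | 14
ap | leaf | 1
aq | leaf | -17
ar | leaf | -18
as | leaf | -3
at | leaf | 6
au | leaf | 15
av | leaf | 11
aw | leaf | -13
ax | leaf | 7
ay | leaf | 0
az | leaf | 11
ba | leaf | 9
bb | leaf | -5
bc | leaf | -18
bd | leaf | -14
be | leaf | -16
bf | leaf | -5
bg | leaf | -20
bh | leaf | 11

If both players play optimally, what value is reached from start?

4

f (Quinn): min(17, 19) = 17
g (Quinn): min(4, 14) = 4
h (Quinn): min(-15, -19, 0) = -19
a (Omar): max(17, 4, -19) = 17
j (Quinn): min(1, -10) = -10
k (Quinn): min(2, 16, 19) = 2
b (Omar): max(-10, 2) = 2
m (Quinn): min(-4, -20, 14, 1) = -20
n (Quinn): min(-17, -18) = -18
p (Quinn): min(-3, 6) = -3
q (Quinn): min(15, 11, -13, 7) = -13
c (Omar): max(-20, -18, -3, -13) = -3
Left (Quinn): min(17, 2, -3) = -3
r (Quinn): min(0, 11) = 0
s (Quinn): min(9, -5, -18) = -18
t (Quinn): min(-14, -16) = -16
d (Omar): max(0, -18, -16, 4) = 4
w (Quinn): min(-5, -20, 11) = -20
e (Omar): max(13, -20) = 13
Mid (Quinn): min(4, 13) = 4
start (Omar): max(-3, 4) = 4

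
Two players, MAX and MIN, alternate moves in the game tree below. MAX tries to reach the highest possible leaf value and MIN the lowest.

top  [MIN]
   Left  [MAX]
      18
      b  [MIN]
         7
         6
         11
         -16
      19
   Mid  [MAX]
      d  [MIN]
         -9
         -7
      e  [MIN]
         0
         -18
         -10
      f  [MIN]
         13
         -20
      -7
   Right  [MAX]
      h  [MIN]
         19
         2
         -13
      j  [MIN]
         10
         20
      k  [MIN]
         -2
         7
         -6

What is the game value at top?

-7

b (MIN): min(7, 6, 11, -16) = -16
Left (MAX): max(18, -16, 19) = 19
d (MIN): min(-9, -7) = -9
e (MIN): min(0, -18, -10) = -18
f (MIN): min(13, -20) = -20
Mid (MAX): max(-9, -18, -20, -7) = -7
h (MIN): min(19, 2, -13) = -13
j (MIN): min(10, 20) = 10
k (MIN): min(-2, 7, -6) = -6
Right (MAX): max(-13, 10, -6) = 10
top (MIN): min(19, -7, 10) = -7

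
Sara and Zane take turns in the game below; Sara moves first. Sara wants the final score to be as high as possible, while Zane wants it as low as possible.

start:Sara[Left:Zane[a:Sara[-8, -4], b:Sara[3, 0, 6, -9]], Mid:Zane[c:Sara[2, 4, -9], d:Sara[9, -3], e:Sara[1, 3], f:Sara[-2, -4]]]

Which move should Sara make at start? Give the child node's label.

a (Sara): max(-8, -4) = -4
b (Sara): max(3, 0, 6, -9) = 6
Left (Zane): min(-4, 6) = -4
c (Sara): max(2, 4, -9) = 4
d (Sara): max(9, -3) = 9
e (Sara): max(1, 3) = 3
f (Sara): max(-2, -4) = -2
Mid (Zane): min(4, 9, 3, -2) = -2
start (Sara): max(-4, -2) = -2
Sara at start wants the highest of {Left=-4, Mid=-2}, so chooses Mid.

Mid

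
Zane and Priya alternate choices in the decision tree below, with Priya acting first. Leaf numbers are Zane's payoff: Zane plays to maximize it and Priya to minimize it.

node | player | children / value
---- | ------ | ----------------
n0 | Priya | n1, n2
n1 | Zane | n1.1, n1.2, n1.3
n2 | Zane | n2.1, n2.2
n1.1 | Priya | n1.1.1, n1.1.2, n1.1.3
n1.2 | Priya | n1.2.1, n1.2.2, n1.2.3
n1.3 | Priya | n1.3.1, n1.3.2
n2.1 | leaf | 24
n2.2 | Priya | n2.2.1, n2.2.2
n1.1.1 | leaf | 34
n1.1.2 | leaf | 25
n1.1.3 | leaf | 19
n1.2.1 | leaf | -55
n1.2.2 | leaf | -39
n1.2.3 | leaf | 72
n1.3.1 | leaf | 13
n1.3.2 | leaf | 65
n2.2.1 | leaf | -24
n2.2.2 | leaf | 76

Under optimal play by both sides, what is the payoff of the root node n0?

n1.1 (Priya): min(34, 25, 19) = 19
n1.2 (Priya): min(-55, -39, 72) = -55
n1.3 (Priya): min(13, 65) = 13
n1 (Zane): max(19, -55, 13) = 19
n2.2 (Priya): min(-24, 76) = -24
n2 (Zane): max(24, -24) = 24
n0 (Priya): min(19, 24) = 19

19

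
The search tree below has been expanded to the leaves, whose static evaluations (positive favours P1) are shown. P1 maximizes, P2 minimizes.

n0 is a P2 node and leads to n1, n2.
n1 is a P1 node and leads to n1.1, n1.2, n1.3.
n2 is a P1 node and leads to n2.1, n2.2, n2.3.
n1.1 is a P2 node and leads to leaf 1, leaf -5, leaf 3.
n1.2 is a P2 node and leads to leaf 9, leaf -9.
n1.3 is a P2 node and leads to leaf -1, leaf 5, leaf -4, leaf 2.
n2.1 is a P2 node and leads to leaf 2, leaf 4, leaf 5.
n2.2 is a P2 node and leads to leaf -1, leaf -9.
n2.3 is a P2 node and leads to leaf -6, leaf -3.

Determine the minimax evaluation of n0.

n1.1 (P2): min(1, -5, 3) = -5
n1.2 (P2): min(9, -9) = -9
n1.3 (P2): min(-1, 5, -4, 2) = -4
n1 (P1): max(-5, -9, -4) = -4
n2.1 (P2): min(2, 4, 5) = 2
n2.2 (P2): min(-1, -9) = -9
n2.3 (P2): min(-6, -3) = -6
n2 (P1): max(2, -9, -6) = 2
n0 (P2): min(-4, 2) = -4

-4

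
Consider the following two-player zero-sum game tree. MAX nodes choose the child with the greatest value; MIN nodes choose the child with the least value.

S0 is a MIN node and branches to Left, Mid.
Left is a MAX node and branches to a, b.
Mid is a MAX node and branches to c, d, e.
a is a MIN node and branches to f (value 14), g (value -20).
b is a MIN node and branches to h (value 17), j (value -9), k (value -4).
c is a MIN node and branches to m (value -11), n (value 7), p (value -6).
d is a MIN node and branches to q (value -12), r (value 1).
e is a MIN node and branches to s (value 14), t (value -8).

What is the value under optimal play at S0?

-9

a (MIN): min(14, -20) = -20
b (MIN): min(17, -9, -4) = -9
Left (MAX): max(-20, -9) = -9
c (MIN): min(-11, 7, -6) = -11
d (MIN): min(-12, 1) = -12
e (MIN): min(14, -8) = -8
Mid (MAX): max(-11, -12, -8) = -8
S0 (MIN): min(-9, -8) = -9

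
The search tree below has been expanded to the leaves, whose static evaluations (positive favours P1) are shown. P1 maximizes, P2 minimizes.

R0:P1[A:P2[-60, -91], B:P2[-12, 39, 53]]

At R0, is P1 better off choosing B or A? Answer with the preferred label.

B (P2): min(-12, 39, 53) = -12
A (P2): min(-60, -91) = -91
P1 prefers the higher value; B=-12, A=-91. B is better since -12 > -91.

B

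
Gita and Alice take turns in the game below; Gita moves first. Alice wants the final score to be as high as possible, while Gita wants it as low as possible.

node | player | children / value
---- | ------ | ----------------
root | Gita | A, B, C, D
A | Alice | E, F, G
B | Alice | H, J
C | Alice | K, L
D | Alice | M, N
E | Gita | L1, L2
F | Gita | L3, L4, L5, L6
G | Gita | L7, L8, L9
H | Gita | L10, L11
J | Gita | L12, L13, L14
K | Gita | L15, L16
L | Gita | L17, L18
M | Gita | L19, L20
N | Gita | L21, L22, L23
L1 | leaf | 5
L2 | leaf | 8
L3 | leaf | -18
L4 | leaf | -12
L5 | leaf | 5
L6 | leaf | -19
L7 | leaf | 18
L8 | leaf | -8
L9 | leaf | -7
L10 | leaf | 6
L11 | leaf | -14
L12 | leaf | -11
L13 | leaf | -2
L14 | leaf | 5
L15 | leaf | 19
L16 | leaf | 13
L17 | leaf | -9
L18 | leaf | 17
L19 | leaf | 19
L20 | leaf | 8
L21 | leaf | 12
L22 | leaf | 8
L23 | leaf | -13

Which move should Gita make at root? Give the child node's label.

E (Gita): min(5, 8) = 5
F (Gita): min(-18, -12, 5, -19) = -19
G (Gita): min(18, -8, -7) = -8
A (Alice): max(5, -19, -8) = 5
H (Gita): min(6, -14) = -14
J (Gita): min(-11, -2, 5) = -11
B (Alice): max(-14, -11) = -11
K (Gita): min(19, 13) = 13
L (Gita): min(-9, 17) = -9
C (Alice): max(13, -9) = 13
M (Gita): min(19, 8) = 8
N (Gita): min(12, 8, -13) = -13
D (Alice): max(8, -13) = 8
root (Gita): min(5, -11, 13, 8) = -11
Gita at root wants the lowest of {A=5, B=-11, C=13, D=8}, so chooses B.

B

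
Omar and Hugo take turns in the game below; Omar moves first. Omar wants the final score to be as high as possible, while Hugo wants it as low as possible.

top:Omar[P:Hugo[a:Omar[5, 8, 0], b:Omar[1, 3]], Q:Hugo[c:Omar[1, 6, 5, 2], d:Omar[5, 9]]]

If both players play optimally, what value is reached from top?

a (Omar): max(5, 8, 0) = 8
b (Omar): max(1, 3) = 3
P (Hugo): min(8, 3) = 3
c (Omar): max(1, 6, 5, 2) = 6
d (Omar): max(5, 9) = 9
Q (Hugo): min(6, 9) = 6
top (Omar): max(3, 6) = 6

6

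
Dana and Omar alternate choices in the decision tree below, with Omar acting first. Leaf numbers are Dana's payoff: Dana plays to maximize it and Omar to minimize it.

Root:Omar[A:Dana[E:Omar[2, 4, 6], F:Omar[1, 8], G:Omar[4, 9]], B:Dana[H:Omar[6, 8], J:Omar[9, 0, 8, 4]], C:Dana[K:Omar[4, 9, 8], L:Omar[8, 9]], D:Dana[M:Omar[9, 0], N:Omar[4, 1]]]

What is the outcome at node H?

6

H (Omar): min(6, 8) = 6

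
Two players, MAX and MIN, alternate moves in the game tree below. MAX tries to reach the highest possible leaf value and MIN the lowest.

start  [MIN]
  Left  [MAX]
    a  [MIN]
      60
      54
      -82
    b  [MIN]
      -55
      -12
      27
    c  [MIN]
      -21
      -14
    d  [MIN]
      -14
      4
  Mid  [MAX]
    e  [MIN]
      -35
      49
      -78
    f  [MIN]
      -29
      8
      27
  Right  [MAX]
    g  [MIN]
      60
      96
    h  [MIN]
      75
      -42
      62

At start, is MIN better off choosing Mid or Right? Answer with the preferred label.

Mid

e (MIN): min(-35, 49, -78) = -78
f (MIN): min(-29, 8, 27) = -29
Mid (MAX): max(-78, -29) = -29
g (MIN): min(60, 96) = 60
h (MIN): min(75, -42, 62) = -42
Right (MAX): max(60, -42) = 60
MIN prefers the lower value; Mid=-29, Right=60. Mid is better since -29 < 60.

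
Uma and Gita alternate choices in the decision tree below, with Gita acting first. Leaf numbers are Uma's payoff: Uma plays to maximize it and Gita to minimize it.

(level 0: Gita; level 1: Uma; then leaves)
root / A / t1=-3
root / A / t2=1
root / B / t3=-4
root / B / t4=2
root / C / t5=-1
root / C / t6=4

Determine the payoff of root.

A (Uma): max(-3, 1) = 1
B (Uma): max(-4, 2) = 2
C (Uma): max(-1, 4) = 4
root (Gita): min(1, 2, 4) = 1

1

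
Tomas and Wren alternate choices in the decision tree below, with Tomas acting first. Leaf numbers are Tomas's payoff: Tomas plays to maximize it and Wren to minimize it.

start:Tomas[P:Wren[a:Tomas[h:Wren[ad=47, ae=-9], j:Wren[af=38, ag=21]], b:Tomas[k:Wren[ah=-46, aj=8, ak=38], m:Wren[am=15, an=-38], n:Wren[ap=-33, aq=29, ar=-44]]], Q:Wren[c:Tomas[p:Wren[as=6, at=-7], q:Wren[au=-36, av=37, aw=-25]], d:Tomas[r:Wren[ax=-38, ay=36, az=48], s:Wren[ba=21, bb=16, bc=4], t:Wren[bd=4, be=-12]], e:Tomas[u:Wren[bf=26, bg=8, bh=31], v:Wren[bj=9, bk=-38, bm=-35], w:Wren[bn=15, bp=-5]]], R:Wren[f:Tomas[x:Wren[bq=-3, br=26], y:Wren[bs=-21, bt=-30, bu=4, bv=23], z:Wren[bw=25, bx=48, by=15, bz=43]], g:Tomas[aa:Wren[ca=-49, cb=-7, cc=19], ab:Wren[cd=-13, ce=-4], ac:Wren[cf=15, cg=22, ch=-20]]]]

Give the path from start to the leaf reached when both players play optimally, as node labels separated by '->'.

h (Wren): min(47, -9) = -9
j (Wren): min(38, 21) = 21
a (Tomas): max(-9, 21) = 21
k (Wren): min(-46, 8, 38) = -46
m (Wren): min(15, -38) = -38
n (Wren): min(-33, 29, -44) = -44
b (Tomas): max(-46, -38, -44) = -38
P (Wren): min(21, -38) = -38
p (Wren): min(6, -7) = -7
q (Wren): min(-36, 37, -25) = -36
c (Tomas): max(-7, -36) = -7
r (Wren): min(-38, 36, 48) = -38
s (Wren): min(21, 16, 4) = 4
t (Wren): min(4, -12) = -12
d (Tomas): max(-38, 4, -12) = 4
u (Wren): min(26, 8, 31) = 8
v (Wren): min(9, -38, -35) = -38
w (Wren): min(15, -5) = -5
e (Tomas): max(8, -38, -5) = 8
Q (Wren): min(-7, 4, 8) = -7
x (Wren): min(-3, 26) = -3
y (Wren): min(-21, -30, 4, 23) = -30
z (Wren): min(25, 48, 15, 43) = 15
f (Tomas): max(-3, -30, 15) = 15
aa (Wren): min(-49, -7, 19) = -49
ab (Wren): min(-13, -4) = -13
ac (Wren): min(15, 22, -20) = -20
g (Tomas): max(-49, -13, -20) = -13
R (Wren): min(15, -13) = -13
start (Tomas): max(-38, -7, -13) = -7
At start, Tomas picks Q (highest: -7).
At Q, Wren picks c (lowest: -7).
At c, Tomas picks p (highest: -7).
At p, Wren picks at (lowest: -7).
Terminal value -7.

start -> Q -> c -> p -> at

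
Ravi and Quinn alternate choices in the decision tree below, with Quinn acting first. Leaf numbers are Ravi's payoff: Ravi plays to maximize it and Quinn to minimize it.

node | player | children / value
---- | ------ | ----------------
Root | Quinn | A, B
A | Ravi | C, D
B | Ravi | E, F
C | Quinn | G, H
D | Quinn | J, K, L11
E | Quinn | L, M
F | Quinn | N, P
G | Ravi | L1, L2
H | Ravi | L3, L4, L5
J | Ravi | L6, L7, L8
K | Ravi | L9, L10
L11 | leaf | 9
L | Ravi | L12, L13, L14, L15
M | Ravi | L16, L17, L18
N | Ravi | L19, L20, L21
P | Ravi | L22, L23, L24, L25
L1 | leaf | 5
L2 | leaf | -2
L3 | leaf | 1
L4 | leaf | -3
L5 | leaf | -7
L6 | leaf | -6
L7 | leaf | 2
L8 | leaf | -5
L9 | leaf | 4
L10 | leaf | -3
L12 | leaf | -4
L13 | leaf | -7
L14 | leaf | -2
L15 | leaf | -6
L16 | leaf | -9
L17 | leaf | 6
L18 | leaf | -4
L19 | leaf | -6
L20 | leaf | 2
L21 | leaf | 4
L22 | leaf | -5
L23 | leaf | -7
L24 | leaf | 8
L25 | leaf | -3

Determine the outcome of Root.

2

G (Ravi): max(5, -2) = 5
H (Ravi): max(1, -3, -7) = 1
C (Quinn): min(5, 1) = 1
J (Ravi): max(-6, 2, -5) = 2
K (Ravi): max(4, -3) = 4
D (Quinn): min(2, 4, 9) = 2
A (Ravi): max(1, 2) = 2
L (Ravi): max(-4, -7, -2, -6) = -2
M (Ravi): max(-9, 6, -4) = 6
E (Quinn): min(-2, 6) = -2
N (Ravi): max(-6, 2, 4) = 4
P (Ravi): max(-5, -7, 8, -3) = 8
F (Quinn): min(4, 8) = 4
B (Ravi): max(-2, 4) = 4
Root (Quinn): min(2, 4) = 2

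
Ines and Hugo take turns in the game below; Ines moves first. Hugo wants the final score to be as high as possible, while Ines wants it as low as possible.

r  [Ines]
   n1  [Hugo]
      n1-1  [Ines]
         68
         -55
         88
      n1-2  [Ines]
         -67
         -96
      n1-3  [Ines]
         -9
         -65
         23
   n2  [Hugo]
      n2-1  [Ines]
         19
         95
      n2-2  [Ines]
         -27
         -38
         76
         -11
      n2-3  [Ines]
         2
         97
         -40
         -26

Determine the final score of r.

-55

n1-1 (Ines): min(68, -55, 88) = -55
n1-2 (Ines): min(-67, -96) = -96
n1-3 (Ines): min(-9, -65, 23) = -65
n1 (Hugo): max(-55, -96, -65) = -55
n2-1 (Ines): min(19, 95) = 19
n2-2 (Ines): min(-27, -38, 76, -11) = -38
n2-3 (Ines): min(2, 97, -40, -26) = -40
n2 (Hugo): max(19, -38, -40) = 19
r (Ines): min(-55, 19) = -55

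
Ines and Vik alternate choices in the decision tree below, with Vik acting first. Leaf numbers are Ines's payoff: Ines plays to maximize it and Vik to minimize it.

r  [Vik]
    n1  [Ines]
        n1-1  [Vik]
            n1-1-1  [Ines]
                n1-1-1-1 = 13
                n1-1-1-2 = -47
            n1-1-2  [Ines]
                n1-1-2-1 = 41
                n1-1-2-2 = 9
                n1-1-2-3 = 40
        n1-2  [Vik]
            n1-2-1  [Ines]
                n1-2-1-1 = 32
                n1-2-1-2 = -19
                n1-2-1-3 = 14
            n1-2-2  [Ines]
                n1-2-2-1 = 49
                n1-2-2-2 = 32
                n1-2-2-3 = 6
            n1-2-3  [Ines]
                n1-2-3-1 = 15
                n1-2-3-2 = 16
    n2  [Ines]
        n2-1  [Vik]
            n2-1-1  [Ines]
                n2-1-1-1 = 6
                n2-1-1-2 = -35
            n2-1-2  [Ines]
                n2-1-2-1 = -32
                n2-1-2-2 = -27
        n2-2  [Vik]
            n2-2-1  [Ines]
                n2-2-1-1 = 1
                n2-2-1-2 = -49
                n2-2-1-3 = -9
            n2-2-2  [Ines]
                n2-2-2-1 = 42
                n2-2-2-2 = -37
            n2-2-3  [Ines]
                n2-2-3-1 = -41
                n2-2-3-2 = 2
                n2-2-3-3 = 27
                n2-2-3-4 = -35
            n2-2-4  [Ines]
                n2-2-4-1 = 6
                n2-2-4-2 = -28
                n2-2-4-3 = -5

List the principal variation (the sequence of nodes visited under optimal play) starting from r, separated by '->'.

r -> n2 -> n2-2 -> n2-2-1 -> n2-2-1-1

n1-1-1 (Ines): max(13, -47) = 13
n1-1-2 (Ines): max(41, 9, 40) = 41
n1-1 (Vik): min(13, 41) = 13
n1-2-1 (Ines): max(32, -19, 14) = 32
n1-2-2 (Ines): max(49, 32, 6) = 49
n1-2-3 (Ines): max(15, 16) = 16
n1-2 (Vik): min(32, 49, 16) = 16
n1 (Ines): max(13, 16) = 16
n2-1-1 (Ines): max(6, -35) = 6
n2-1-2 (Ines): max(-32, -27) = -27
n2-1 (Vik): min(6, -27) = -27
n2-2-1 (Ines): max(1, -49, -9) = 1
n2-2-2 (Ines): max(42, -37) = 42
n2-2-3 (Ines): max(-41, 2, 27, -35) = 27
n2-2-4 (Ines): max(6, -28, -5) = 6
n2-2 (Vik): min(1, 42, 27, 6) = 1
n2 (Ines): max(-27, 1) = 1
r (Vik): min(16, 1) = 1
At r, Vik picks n2 (lowest: 1).
At n2, Ines picks n2-2 (highest: 1).
At n2-2, Vik picks n2-2-1 (lowest: 1).
At n2-2-1, Ines picks n2-2-1-1 (highest: 1).
Terminal value 1.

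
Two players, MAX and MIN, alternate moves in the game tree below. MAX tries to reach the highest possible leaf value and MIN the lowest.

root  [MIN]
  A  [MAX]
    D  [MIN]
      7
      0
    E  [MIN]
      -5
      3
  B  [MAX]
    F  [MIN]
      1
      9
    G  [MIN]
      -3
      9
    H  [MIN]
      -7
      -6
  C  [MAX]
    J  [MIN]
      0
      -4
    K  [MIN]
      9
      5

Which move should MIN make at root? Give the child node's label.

A

D (MIN): min(7, 0) = 0
E (MIN): min(-5, 3) = -5
A (MAX): max(0, -5) = 0
F (MIN): min(1, 9) = 1
G (MIN): min(-3, 9) = -3
H (MIN): min(-7, -6) = -7
B (MAX): max(1, -3, -7) = 1
J (MIN): min(0, -4) = -4
K (MIN): min(9, 5) = 5
C (MAX): max(-4, 5) = 5
root (MIN): min(0, 1, 5) = 0
MIN at root wants the lowest of {A=0, B=1, C=5}, so chooses A.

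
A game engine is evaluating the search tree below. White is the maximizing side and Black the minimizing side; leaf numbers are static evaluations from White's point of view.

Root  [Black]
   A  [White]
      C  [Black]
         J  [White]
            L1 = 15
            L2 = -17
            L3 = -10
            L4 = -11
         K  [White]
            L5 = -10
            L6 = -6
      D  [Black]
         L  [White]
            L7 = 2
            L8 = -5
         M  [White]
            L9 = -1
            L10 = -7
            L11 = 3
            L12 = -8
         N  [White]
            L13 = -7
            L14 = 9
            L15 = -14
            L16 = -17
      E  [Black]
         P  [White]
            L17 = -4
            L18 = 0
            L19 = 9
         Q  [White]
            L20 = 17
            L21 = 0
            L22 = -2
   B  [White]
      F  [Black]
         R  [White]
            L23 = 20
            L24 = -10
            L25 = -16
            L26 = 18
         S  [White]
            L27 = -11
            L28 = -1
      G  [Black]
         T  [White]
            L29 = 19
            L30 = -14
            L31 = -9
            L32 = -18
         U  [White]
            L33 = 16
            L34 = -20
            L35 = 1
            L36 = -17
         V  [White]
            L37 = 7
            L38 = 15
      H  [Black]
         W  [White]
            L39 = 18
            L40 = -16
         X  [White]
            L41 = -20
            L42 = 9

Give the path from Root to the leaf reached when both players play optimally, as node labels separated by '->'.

Root -> A -> E -> P -> L19

J (White): max(15, -17, -10, -11) = 15
K (White): max(-10, -6) = -6
C (Black): min(15, -6) = -6
L (White): max(2, -5) = 2
M (White): max(-1, -7, 3, -8) = 3
N (White): max(-7, 9, -14, -17) = 9
D (Black): min(2, 3, 9) = 2
P (White): max(-4, 0, 9) = 9
Q (White): max(17, 0, -2) = 17
E (Black): min(9, 17) = 9
A (White): max(-6, 2, 9) = 9
R (White): max(20, -10, -16, 18) = 20
S (White): max(-11, -1) = -1
F (Black): min(20, -1) = -1
T (White): max(19, -14, -9, -18) = 19
U (White): max(16, -20, 1, -17) = 16
V (White): max(7, 15) = 15
G (Black): min(19, 16, 15) = 15
W (White): max(18, -16) = 18
X (White): max(-20, 9) = 9
H (Black): min(18, 9) = 9
B (White): max(-1, 15, 9) = 15
Root (Black): min(9, 15) = 9
At Root, Black picks A (lowest: 9).
At A, White picks E (highest: 9).
At E, Black picks P (lowest: 9).
At P, White picks L19 (highest: 9).
Terminal value 9.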